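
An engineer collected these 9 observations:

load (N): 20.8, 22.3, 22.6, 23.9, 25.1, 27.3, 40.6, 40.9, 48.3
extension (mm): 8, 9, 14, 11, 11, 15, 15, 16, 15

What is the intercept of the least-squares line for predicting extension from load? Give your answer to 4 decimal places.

6.2452

n = 9, Σx = 271.8, Σy = 114, Σxy = 3619.9, Σx² = 9041.26
Sxx = Σx² − (Σx)²/n = 9041.26 − 8208.36 = 832.9
Sxy = Σxy − (Σx)(Σy)/n = 3619.9 − 3442.8 = 177.1
b = Sxy/Sxx = 177.1/832.9 = 0.212631
a = ȳ − b·x̄ = 12.666667 − 0.212631·30.2 = 6.245224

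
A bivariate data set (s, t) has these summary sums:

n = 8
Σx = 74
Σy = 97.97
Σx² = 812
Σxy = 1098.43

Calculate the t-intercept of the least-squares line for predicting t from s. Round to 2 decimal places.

Sxx = Σx² − (Σx)²/n = 812 − 684.5 = 127.5
Sxy = Σxy − (Σx)(Σy)/n = 1098.43 − 906.2225 = 192.2075
b = Sxy/Sxx = 192.2075/127.5 = 1.507510
a = ȳ − b·x̄ = 12.24625 − 1.507510·9.25 = -1.698216

-1.70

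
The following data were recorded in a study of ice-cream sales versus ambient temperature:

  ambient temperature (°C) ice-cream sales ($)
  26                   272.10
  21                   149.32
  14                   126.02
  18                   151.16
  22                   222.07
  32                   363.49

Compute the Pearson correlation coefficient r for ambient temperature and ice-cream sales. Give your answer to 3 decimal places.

n = 6, Σx = 133, Σy = 1284.16, Σxy = 31212.7, Σx² = 3145, Σy² = 316505.3234
Sxx = Σx² − (Σx)²/n = 3145 − 2948.166667 = 196.833333
Sxy = Σxy − (Σx)(Σy)/n = 31212.7 − 28465.546667 = 2747.153333
Syy = Σy² − (Σy)²/n = 316505.3234 − 274844.484267 = 41660.839133
r = Sxy/√(Sxx·Syy) = 2747.153333/√(8200241.836078) = 2747.153333/2863.606439 = 0.959333

0.959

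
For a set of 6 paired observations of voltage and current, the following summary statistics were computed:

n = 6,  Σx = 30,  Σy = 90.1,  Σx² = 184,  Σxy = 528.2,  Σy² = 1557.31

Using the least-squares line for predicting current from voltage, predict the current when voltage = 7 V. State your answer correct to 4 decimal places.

19.5873

Sxx = Σx² − (Σx)²/n = 184 − 150 = 34
Sxy = Σxy − (Σx)(Σy)/n = 528.2 − 450.5 = 77.7
b = Sxy/Sxx = 77.7/34 = 2.285294
a = ȳ − b·x̄ = 15.016667 − 2.285294·5 = 3.590196
ŷ(7) = a + b·7 = 3.590196 + 2.285294·7 = 19.587255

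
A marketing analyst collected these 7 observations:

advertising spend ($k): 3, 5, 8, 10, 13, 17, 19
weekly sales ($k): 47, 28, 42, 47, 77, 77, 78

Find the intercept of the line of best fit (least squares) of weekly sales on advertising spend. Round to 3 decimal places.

n = 7, Σx = 75, Σy = 396, Σxy = 4879, Σx² = 1017
Sxx = Σx² − (Σx)²/n = 1017 − 803.571429 = 213.428571
Sxy = Σxy − (Σx)(Σy)/n = 4879 − 4242.857143 = 636.142857
b = Sxy/Sxx = 636.142857/213.428571 = 2.980589
a = ȳ − b·x̄ = 56.571429 − 2.980589·10.714286 = 24.636546

24.637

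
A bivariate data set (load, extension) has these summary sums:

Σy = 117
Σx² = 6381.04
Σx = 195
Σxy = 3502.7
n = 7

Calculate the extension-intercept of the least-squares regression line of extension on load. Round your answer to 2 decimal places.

Sxx = Σx² − (Σx)²/n = 6381.04 − 5432.142857 = 948.897143
Sxy = Σxy − (Σx)(Σy)/n = 3502.7 − 3259.285714 = 243.414286
b = Sxy/Sxx = 243.414286/948.897143 = 0.256523
a = ȳ − b·x̄ = 16.714286 − 0.256523·27.857143 = 9.568278

9.57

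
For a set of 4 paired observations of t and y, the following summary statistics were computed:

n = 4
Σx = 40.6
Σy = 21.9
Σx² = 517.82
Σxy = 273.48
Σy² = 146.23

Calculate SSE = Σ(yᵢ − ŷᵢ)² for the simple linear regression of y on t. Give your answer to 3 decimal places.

Sxx = Σx² − (Σx)²/n = 517.82 − 412.09 = 105.73
Sxy = Σxy − (Σx)(Σy)/n = 273.48 − 222.285 = 51.195
Syy = Σy² − (Σy)²/n = 146.23 − 119.9025 = 26.3275
b = Sxy/Sxx = 51.195/105.73 = 0.484205
SSE = Syy − b·Sxy = 26.3275 − 0.484205·51.195 = 1.538622

1.539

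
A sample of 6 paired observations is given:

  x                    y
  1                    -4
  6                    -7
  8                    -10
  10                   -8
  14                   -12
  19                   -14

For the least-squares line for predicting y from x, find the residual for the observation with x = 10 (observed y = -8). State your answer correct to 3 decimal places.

1.350

n = 6, Σx = 58, Σy = -55, Σxy = -640, Σx² = 758
Sxx = Σx² − (Σx)²/n = 758 − 560.666667 = 197.333333
Sxy = Σxy − (Σx)(Σy)/n = -640 − (-531.666667) = -108.333333
b = Sxy/Sxx = -108.333333/197.333333 = -0.548986
a = ȳ − b·x̄ = -9.166667 − (-0.548986)·9.666667 = -3.859797
ŷ(10) = -3.859797 + (-0.548986)·10 = -9.349662
residual = y − ŷ = -8 − (-9.349662) = 1.349662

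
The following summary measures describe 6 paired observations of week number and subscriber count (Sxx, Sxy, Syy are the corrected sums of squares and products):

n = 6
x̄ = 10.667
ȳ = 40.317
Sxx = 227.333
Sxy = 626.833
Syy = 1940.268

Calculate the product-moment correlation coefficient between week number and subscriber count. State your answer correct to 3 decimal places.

0.944

r = Sxy/√(Sxx·Syy) = 626.833/√(441086.945244) = 626.833/664.143769 = 0.943821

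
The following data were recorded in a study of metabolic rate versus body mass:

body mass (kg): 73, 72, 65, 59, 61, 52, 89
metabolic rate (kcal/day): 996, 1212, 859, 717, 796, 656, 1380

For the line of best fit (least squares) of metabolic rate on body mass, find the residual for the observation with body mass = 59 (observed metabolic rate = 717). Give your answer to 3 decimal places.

-53.254

n = 7, Σx = 471, Σy = 6616, Σxy = 463598, Σx² = 32565
Sxx = Σx² − (Σx)²/n = 32565 − 31691.571429 = 873.428571
Sxy = Σxy − (Σx)(Σy)/n = 463598 − 445162.285714 = 18435.714286
b = Sxy/Sxx = 18435.714286/873.428571 = 21.107295
a = ȳ − b·x̄ = 945.142857 − 21.107295·67.285714 = -475.076546
ŷ(59) = -475.076546 + 21.107295·59 = 770.253844
residual = y − ŷ = 717 − 770.253844 = -53.253844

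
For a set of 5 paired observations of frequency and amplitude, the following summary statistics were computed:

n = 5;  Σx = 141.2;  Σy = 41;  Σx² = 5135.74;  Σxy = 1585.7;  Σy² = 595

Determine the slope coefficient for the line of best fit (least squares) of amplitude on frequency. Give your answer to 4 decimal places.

Sxx = Σx² − (Σx)²/n = 5135.74 − 3987.488 = 1148.252
Sxy = Σxy − (Σx)(Σy)/n = 1585.7 − 1157.84 = 427.86
b = Sxy/Sxx = 427.86/1148.252 = 0.372619

0.3726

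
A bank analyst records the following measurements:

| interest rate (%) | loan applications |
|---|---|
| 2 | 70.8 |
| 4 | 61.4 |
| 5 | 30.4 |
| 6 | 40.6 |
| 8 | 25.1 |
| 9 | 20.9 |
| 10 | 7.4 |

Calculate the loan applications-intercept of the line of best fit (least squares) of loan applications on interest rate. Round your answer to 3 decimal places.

83.355

n = 7, Σx = 44, Σy = 256.6, Σxy = 1245.7, Σx² = 326
Sxx = Σx² − (Σx)²/n = 326 − 276.571429 = 49.428571
Sxy = Σxy − (Σx)(Σy)/n = 1245.7 − 1612.914286 = -367.214286
b = Sxy/Sxx = -367.214286/49.428571 = -7.429191
a = ȳ − b·x̄ = 36.657143 − (-7.429191)·6.285714 = 83.354913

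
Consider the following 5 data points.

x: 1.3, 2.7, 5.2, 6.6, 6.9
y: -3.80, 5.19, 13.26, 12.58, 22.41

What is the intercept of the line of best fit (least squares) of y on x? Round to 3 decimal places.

-7.063

n = 5, Σx = 22.7, Σy = 49.64, Σxy = 315.682, Σx² = 127.19
Sxx = Σx² − (Σx)²/n = 127.19 − 103.058 = 24.132
Sxy = Σxy − (Σx)(Σy)/n = 315.682 − 225.3656 = 90.3164
b = Sxy/Sxx = 90.3164/24.132 = 3.742599
a = ȳ − b·x̄ = 9.928 − 3.742599·4.54 = -7.063400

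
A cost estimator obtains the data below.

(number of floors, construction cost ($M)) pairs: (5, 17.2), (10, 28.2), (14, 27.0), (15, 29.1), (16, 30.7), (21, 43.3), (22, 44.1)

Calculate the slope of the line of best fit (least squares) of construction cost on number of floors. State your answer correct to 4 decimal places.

n = 7, Σx = 103, Σy = 219.6, Σxy = 3553.2, Σx² = 1727
Sxx = Σx² − (Σx)²/n = 1727 − 1515.571429 = 211.428571
Sxy = Σxy − (Σx)(Σy)/n = 3553.2 − 3231.257143 = 321.942857
b = Sxy/Sxx = 321.942857/211.428571 = 1.522703

1.5227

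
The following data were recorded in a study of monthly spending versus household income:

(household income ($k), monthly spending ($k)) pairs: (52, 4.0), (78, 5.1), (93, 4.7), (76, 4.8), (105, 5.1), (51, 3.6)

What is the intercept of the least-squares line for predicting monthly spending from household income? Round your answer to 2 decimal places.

n = 6, Σx = 455, Σy = 27.3, Σxy = 2126.8, Σx² = 36839
Sxx = Σx² − (Σx)²/n = 36839 − 34504.166667 = 2334.833333
Sxy = Σxy − (Σx)(Σy)/n = 2126.8 − 2070.25 = 56.55
b = Sxy/Sxx = 56.55/2334.833333 = 0.024220
a = ȳ − b·x̄ = 4.55 − 0.024220·75.833333 = 2.713306

2.71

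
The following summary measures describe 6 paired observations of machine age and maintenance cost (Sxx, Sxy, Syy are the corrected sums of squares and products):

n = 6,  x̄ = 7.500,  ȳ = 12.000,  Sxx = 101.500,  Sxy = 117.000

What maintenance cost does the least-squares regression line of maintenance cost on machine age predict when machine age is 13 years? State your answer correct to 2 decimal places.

b = Sxy/Sxx = 117/101.5 = 1.152709
a = ȳ − b·x̄ = 12 − 1.152709·7.5 = 3.354680
ŷ(13) = a + b·13 = 3.354680 + 1.152709·13 = 18.339901

18.34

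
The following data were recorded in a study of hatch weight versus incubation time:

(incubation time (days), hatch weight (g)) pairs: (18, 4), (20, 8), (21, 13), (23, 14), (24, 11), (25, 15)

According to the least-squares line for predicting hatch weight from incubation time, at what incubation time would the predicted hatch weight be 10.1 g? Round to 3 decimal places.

n = 6, Σx = 131, Σy = 65, Σxy = 1466, Σx² = 2895
Sxx = Σx² − (Σx)²/n = 2895 − 2860.166667 = 34.833333
Sxy = Σxy − (Σx)(Σy)/n = 1466 − 1419.166667 = 46.833333
b = Sxy/Sxx = 46.833333/34.833333 = 1.344498
a = ȳ − b·x̄ = 10.833333 − 1.344498·21.833333 = -18.521531
Set a + b·x = 10.1: x = (10.1 − (-18.521531)) / 1.344498 = 21.287900

21.288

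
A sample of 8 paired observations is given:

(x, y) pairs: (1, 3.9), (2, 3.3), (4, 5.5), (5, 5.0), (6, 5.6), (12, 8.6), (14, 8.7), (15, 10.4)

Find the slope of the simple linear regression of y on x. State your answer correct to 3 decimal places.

n = 8, Σx = 59, Σy = 51, Σxy = 472.1, Σx² = 647
Sxx = Σx² − (Σx)²/n = 647 − 435.125 = 211.875
Sxy = Σxy − (Σx)(Σy)/n = 472.1 − 376.125 = 95.975
b = Sxy/Sxx = 95.975/211.875 = 0.452979

0.453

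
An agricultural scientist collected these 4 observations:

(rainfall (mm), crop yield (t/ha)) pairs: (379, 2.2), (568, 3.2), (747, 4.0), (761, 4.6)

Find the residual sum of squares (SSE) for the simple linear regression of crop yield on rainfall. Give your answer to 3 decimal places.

n = 4, Σx = 2455, Σy = 14, Σxy = 9140, Σx² = 1603395, Σy² = 52.24
Sxx = Σx² − (Σx)²/n = 1603395 − 1506756.25 = 96638.75
Sxy = Σxy − (Σx)(Σy)/n = 9140 − 8592.5 = 547.5
Syy = Σy² − (Σy)²/n = 52.24 − 49 = 3.24
b = Sxy/Sxx = 547.5/96638.75 = 0.005665
SSE = Syy − b·Sxy = 3.24 − 0.005665·547.5 = 0.138177

0.138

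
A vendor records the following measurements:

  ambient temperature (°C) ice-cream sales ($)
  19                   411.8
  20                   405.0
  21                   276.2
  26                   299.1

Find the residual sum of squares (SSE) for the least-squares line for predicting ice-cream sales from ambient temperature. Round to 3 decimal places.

8515.207

n = 4, Σx = 86, Σy = 1392.1, Σxy = 29501, Σx² = 1878, Σy² = 499351.49
Sxx = Σx² − (Σx)²/n = 1878 − 1849 = 29
Sxy = Σxy − (Σx)(Σy)/n = 29501 − 29930.15 = -429.15
Syy = Σy² − (Σy)²/n = 499351.49 − 484485.6025 = 14865.8875
b = Sxy/Sxx = -429.15/29 = -14.798276
SSE = Syy − b·Sxy = 14865.8875 − (-14.798276)·(-429.15) = 8515.207414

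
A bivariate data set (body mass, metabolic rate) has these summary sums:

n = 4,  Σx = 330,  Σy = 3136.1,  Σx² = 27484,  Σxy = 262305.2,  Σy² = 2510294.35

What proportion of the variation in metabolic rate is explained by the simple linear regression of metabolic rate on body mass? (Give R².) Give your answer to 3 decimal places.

0.959

Sxx = Σx² − (Σx)²/n = 27484 − 27225 = 259
Sxy = Σxy − (Σx)(Σy)/n = 262305.2 − 258728.25 = 3576.95
Syy = Σy² − (Σy)²/n = 2510294.35 − 2458780.8025 = 51513.5475
R² = Sxy²/(Sxx·Syy) = (3576.95)²/(259·51513.5475) = 0.958969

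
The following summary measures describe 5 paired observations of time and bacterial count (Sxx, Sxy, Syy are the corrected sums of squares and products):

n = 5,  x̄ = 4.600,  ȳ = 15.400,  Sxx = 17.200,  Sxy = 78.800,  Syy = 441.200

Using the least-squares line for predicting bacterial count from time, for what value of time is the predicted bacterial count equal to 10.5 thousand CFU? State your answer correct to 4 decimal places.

b = Sxy/Sxx = 78.8/17.2 = 4.581395
a = ȳ − b·x̄ = 15.4 − 4.581395·4.6 = -5.674419
Set a + b·x = 10.5: x = (10.5 − (-5.674419)) / 4.581395 = 3.530457

3.5305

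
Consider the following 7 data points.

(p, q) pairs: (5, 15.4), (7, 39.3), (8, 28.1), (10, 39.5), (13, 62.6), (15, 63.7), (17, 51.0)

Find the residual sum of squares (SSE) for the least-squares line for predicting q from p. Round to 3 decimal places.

n = 7, Σx = 75, Σy = 299.6, Σxy = 3608.2, Σx² = 921, Σy² = 14708.96
Sxx = Σx² − (Σx)²/n = 921 − 803.571429 = 117.428571
Sxy = Σxy − (Σx)(Σy)/n = 3608.2 − 3210 = 398.2
Syy = Σy² − (Σy)²/n = 14708.96 − 12822.88 = 1886.08
b = Sxy/Sxx = 398.2/117.428571 = 3.390998
SSE = Syy − b·Sxy = 1886.08 − 3.390998·398.2 = 535.784769

535.785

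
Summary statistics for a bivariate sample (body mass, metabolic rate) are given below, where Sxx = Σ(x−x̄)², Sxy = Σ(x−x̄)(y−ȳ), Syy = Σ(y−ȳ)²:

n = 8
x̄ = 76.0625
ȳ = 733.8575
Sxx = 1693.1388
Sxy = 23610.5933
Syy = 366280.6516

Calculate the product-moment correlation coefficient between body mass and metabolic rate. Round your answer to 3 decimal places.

r = Sxy/√(Sxx·Syy) = 23610.5933/√(620163982.913242) = 23610.5933/24903.091834 = 0.948099

0.948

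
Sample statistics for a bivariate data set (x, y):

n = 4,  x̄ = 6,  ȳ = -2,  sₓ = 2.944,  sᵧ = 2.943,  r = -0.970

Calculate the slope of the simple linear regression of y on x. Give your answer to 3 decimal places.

-0.970

b = r · sᵧ/sₓ = -0.97 · 2.943/2.944 = -0.969671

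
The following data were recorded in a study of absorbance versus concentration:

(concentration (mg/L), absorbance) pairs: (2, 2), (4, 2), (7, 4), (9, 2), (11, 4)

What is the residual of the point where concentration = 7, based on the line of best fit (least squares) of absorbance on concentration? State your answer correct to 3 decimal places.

n = 5, Σx = 33, Σy = 14, Σxy = 102, Σx² = 271
Sxx = Σx² − (Σx)²/n = 271 − 217.8 = 53.2
Sxy = Σxy − (Σx)(Σy)/n = 102 − 92.4 = 9.6
b = Sxy/Sxx = 9.6/53.2 = 0.180451
a = ȳ − b·x̄ = 2.8 − 0.180451·6.6 = 1.609023
ŷ(7) = 1.609023 + 0.180451·7 = 2.872180
residual = y − ŷ = 4 − 2.872180 = 1.127820

1.128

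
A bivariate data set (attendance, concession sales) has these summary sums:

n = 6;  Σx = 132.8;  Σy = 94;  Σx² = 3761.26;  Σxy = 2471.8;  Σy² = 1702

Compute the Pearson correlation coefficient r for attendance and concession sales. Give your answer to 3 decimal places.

0.901

Sxx = Σx² − (Σx)²/n = 3761.26 − 2939.306667 = 821.953333
Sxy = Σxy − (Σx)(Σy)/n = 2471.8 − 2080.533333 = 391.266667
Syy = Σy² − (Σy)²/n = 1702 − 1472.666667 = 229.333333
r = Sxy/√(Sxx·Syy) = 391.266667/√(188501.297778) = 391.266667/434.167361 = 0.901189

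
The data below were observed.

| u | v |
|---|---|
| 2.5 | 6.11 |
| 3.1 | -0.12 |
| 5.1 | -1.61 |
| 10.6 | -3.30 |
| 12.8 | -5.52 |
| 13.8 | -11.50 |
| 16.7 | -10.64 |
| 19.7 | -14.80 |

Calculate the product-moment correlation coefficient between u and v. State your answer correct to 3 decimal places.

n = 8, Σx = 84.3, Σy = -41.38, Σxy = -726.892, Σx² = 1175.49, Σy² = 545.7986
Sxx = Σx² − (Σx)²/n = 1175.49 − 888.31125 = 287.17875
Sxy = Σxy − (Σx)(Σy)/n = -726.892 − (-436.04175) = -290.85025
Syy = Σy² − (Σy)²/n = 545.7986 − 214.03805 = 331.76055
r = Sxy/√(Sxx·Syy) = -290.85025/√(95274.580048) = -290.85025/308.665806 = -0.942282

-0.942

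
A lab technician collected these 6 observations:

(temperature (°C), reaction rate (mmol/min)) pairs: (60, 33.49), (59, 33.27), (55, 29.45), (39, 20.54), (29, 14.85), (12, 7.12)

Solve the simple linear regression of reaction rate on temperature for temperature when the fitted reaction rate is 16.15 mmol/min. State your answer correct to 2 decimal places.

29.83

n = 6, Σx = 254, Σy = 138.72, Σxy = 6909.23, Σx² = 12612
Sxx = Σx² − (Σx)²/n = 12612 − 10752.666667 = 1859.333333
Sxy = Σxy − (Σx)(Σy)/n = 6909.23 − 5872.48 = 1036.75
b = Sxy/Sxx = 1036.75/1859.333333 = 0.557592
a = ȳ − b·x̄ = 23.12 − 0.557592·42.333333 = -0.484742
Set a + b·x = 16.15: x = (16.15 − (-0.484742)) / 0.557592 = 29.833161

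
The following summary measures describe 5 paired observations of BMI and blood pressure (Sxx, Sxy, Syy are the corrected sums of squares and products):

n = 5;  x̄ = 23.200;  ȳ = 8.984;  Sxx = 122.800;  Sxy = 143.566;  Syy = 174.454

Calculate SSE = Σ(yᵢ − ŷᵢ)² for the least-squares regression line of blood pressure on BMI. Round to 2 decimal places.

b = Sxy/Sxx = 143.566/122.8 = 1.169104
SSE = Syy − b·Sxy = 174.454 − 1.169104·143.566 = 6.610381

6.61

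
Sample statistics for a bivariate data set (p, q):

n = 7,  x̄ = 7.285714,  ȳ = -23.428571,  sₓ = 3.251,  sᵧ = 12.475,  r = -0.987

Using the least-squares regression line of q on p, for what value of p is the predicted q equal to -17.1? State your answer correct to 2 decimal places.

b = r · sᵧ/sₓ = -0.987 · 12.475/3.251 = -3.787396
a = ȳ − b·x̄ = -23.428571 − (-3.787396)·7.285714 = 4.165314
Set a + b·x = -17.1: x = (-17.1 − 4.165314) / (-3.787396) = 5.614758

5.61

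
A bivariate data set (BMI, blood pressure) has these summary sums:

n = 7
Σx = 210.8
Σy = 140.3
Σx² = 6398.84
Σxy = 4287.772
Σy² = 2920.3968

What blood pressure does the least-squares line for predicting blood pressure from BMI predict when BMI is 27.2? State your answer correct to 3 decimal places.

Sxx = Σx² − (Σx)²/n = 6398.84 − 6348.091429 = 50.748571
Sxy = Σxy − (Σx)(Σy)/n = 4287.772 − 4225.034286 = 62.737714
b = Sxy/Sxx = 62.737714/50.748571 = 1.236246
a = ȳ − b·x̄ = 20.042857 − 1.236246·30.114286 = -17.185806
ŷ(27.2) = a + b·27.2 = -17.185806 + 1.236246·27.2 = 16.440083

16.440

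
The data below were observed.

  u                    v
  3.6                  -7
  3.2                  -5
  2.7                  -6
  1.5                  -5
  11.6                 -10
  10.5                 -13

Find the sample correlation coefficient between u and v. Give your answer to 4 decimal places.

-0.9115

n = 6, Σx = 33.1, Σy = -46, Σxy = -317.4, Σx² = 277.55, Σy² = 404
Sxx = Σx² − (Σx)²/n = 277.55 − 182.601667 = 94.948333
Sxy = Σxy − (Σx)(Σy)/n = -317.4 − (-253.766667) = -63.633333
Syy = Σy² − (Σy)²/n = 404 − 352.666667 = 51.333333
r = Sxy/√(Sxx·Syy) = -63.633333/√(4874.014444) = -63.633333/69.814142 = -0.911468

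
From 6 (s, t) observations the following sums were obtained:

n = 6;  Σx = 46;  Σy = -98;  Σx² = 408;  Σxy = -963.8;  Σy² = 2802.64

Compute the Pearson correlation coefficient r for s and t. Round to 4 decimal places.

Sxx = Σx² − (Σx)²/n = 408 − 352.666667 = 55.333333
Sxy = Σxy − (Σx)(Σy)/n = -963.8 − (-751.333333) = -212.466667
Syy = Σy² − (Σy)²/n = 2802.64 − 1600.666667 = 1201.973333
r = Sxy/√(Sxx·Syy) = -212.466667/√(66509.191111) = -212.466667/257.893759 = -0.823853

-0.8239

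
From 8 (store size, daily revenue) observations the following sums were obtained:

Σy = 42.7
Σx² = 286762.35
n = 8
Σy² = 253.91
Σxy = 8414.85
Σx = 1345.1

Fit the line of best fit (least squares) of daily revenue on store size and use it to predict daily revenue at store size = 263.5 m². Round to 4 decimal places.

Sxx = Σx² − (Σx)²/n = 286762.35 − 226161.75125 = 60600.59875
Sxy = Σxy − (Σx)(Σy)/n = 8414.85 − 7179.47125 = 1235.37875
b = Sxy/Sxx = 1235.37875/60600.59875 = 0.020386
a = ȳ − b·x̄ = 5.3375 − 0.020386·168.1375 = 1.909918
ŷ(263.5) = a + b·263.5 = 1.909918 + 0.020386·263.5 = 7.281520

7.2815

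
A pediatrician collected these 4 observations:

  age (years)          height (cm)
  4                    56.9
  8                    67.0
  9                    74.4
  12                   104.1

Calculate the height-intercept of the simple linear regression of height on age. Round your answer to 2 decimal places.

28.34

n = 4, Σx = 33, Σy = 302.4, Σxy = 2682.4, Σx² = 305
Sxx = Σx² − (Σx)²/n = 305 − 272.25 = 32.75
Sxy = Σxy − (Σx)(Σy)/n = 2682.4 − 2494.8 = 187.6
b = Sxy/Sxx = 187.6/32.75 = 5.728244
a = ȳ − b·x̄ = 75.6 − 5.728244·8.25 = 28.341985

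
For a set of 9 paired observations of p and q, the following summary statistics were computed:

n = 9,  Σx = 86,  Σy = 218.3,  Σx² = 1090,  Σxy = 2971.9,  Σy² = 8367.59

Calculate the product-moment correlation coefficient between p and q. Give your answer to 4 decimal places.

Sxx = Σx² − (Σx)²/n = 1090 − 821.777778 = 268.222222
Sxy = Σxy − (Σx)(Σy)/n = 2971.9 − 2085.977778 = 885.922222
Syy = Σy² − (Σy)²/n = 8367.59 − 5294.987778 = 3072.602222
r = Sxy/√(Sxx·Syy) = 885.922222/√(824140.196049) = 885.922222/907.821676 = 0.975877

0.9759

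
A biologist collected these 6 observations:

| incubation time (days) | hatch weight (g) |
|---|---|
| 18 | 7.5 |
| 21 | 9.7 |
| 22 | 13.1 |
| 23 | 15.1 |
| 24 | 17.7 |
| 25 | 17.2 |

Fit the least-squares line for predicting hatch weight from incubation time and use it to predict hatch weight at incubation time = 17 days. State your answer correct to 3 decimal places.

5.170

n = 6, Σx = 133, Σy = 80.3, Σxy = 1829, Σx² = 2979
Sxx = Σx² − (Σx)²/n = 2979 − 2948.166667 = 30.833333
Sxy = Σxy − (Σx)(Σy)/n = 1829 − 1779.983333 = 49.016667
b = Sxy/Sxx = 49.016667/30.833333 = 1.589730
a = ȳ − b·x̄ = 13.383333 − 1.589730·22.166667 = -21.855676
ŷ(17) = a + b·17 = -21.855676 + 1.589730·17 = 5.169730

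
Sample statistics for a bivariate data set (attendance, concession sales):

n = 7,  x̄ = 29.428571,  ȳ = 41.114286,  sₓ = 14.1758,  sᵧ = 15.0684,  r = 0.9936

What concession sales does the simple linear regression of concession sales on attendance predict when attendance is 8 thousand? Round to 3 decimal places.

18.482

b = r · sᵧ/sₓ = 0.9936 · 15.0684/14.1758 = 1.056163
a = ȳ − b·x̄ = 41.114286 − 1.056163·29.428571 = 10.032904
ŷ(8) = a + b·8 = 10.032904 + 1.056163·8 = 18.482212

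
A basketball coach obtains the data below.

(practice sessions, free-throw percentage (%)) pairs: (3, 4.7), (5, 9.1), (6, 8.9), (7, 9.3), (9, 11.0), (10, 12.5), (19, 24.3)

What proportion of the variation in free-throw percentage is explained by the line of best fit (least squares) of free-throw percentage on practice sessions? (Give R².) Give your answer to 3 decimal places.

0.977

n = 7, Σx = 59, Σy = 79.8, Σxy = 863.8, Σx² = 661, Σy² = 1138.34
Sxx = Σx² − (Σx)²/n = 661 − 497.285714 = 163.714286
Sxy = Σxy − (Σx)(Σy)/n = 863.8 − 672.6 = 191.2
Syy = Σy² − (Σy)²/n = 1138.34 − 909.72 = 228.62
R² = Sxy²/(Sxx·Syy) = (191.2)²/(163.714286·228.62) = 0.976731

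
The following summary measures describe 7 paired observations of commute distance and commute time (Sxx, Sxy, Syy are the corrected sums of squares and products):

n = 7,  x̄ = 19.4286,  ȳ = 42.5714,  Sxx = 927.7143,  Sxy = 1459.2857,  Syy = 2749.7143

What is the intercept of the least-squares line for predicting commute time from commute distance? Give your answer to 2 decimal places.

12.01

b = Sxy/Sxx = 1459.2857/927.7143 = 1.572990
a = ȳ − b·x̄ = 42.5714 − 1.572990·19.4286 = 12.010398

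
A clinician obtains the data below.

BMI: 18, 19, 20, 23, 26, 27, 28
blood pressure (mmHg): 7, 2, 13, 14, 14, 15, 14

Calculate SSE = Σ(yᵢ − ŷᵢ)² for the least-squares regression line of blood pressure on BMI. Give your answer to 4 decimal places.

62.4286

n = 7, Σx = 161, Σy = 79, Σxy = 1907, Σx² = 3803, Σy² = 1035
Sxx = Σx² − (Σx)²/n = 3803 − 3703 = 100
Sxy = Σxy − (Σx)(Σy)/n = 1907 − 1817 = 90
Syy = Σy² − (Σy)²/n = 1035 − 891.571429 = 143.428571
b = Sxy/Sxx = 90/100 = 0.9
SSE = Syy − b·Sxy = 143.428571 − 0.9·90 = 62.428571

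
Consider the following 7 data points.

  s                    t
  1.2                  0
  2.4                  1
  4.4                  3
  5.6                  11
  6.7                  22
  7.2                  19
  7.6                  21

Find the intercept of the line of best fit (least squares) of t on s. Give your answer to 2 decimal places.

n = 7, Σx = 35.1, Σy = 77, Σxy = 521, Σx² = 212.41
Sxx = Σx² − (Σx)²/n = 212.41 − 176.001429 = 36.408571
Sxy = Σxy − (Σx)(Σy)/n = 521 − 386.1 = 134.9
b = Sxy/Sxx = 134.9/36.408571 = 3.705171
a = ȳ − b·x̄ = 11 − 3.705171·5.014286 = -7.578788

-7.58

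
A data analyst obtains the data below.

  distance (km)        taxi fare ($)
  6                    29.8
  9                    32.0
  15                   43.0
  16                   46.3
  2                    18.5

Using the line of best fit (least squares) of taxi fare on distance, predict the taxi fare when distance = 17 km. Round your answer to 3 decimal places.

n = 5, Σx = 48, Σy = 169.6, Σxy = 1889.6, Σx² = 602
Sxx = Σx² − (Σx)²/n = 602 − 460.8 = 141.2
Sxy = Σxy − (Σx)(Σy)/n = 1889.6 − 1628.16 = 261.44
b = Sxy/Sxx = 261.44/141.2 = 1.851558
a = ȳ − b·x̄ = 33.92 − 1.851558·9.6 = 16.145042
ŷ(17) = a + b·17 = 16.145042 + 1.851558·17 = 47.621530

47.622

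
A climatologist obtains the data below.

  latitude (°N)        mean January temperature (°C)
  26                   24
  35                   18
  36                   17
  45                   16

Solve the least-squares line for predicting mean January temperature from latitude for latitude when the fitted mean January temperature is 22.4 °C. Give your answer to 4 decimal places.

n = 4, Σx = 142, Σy = 75, Σxy = 2586, Σx² = 5222
Sxx = Σx² − (Σx)²/n = 5222 − 5041 = 181
Sxy = Σxy − (Σx)(Σy)/n = 2586 − 2662.5 = -76.5
b = Sxy/Sxx = -76.5/181 = -0.422652
a = ȳ − b·x̄ = 18.75 − (-0.422652)·35.5 = 33.754144
Set a + b·x = 22.4: x = (22.4 − 33.754144) / (-0.422652) = 26.864052

26.8641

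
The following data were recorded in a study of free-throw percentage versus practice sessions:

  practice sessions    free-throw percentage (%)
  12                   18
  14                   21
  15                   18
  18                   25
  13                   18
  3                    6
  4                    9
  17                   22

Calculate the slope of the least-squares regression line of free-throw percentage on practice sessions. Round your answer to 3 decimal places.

n = 8, Σx = 96, Σy = 137, Σxy = 1892, Σx² = 1372
Sxx = Σx² − (Σx)²/n = 1372 − 1152 = 220
Sxy = Σxy − (Σx)(Σy)/n = 1892 − 1644 = 248
b = Sxy/Sxx = 248/220 = 1.127273

1.127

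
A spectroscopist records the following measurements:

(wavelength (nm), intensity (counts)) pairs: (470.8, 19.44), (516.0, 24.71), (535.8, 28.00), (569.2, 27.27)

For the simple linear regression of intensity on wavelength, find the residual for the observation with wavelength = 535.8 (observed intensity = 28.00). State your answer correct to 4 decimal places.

n = 4, Σx = 2091.8, Σy = 99.42, Σxy = 52427.196, Σx² = 1098978.92
Sxx = Σx² − (Σx)²/n = 1098978.92 − 1093906.81 = 5072.11
Sxy = Σxy − (Σx)(Σy)/n = 52427.196 − 51991.689 = 435.507
b = Sxy/Sxx = 435.507/5072.11 = 0.085863
a = ȳ − b·x̄ = 24.855 − 0.085863·522.95 = -20.047099
ŷ(535.8) = -20.047099 + 0.085863·535.8 = 25.958341
residual = y − ŷ = 28.00 − 25.958341 = 2.041659

2.0417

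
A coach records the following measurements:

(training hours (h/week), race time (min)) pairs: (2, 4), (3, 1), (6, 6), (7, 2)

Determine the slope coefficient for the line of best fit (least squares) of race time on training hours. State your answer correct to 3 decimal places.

n = 4, Σx = 18, Σy = 13, Σxy = 61, Σx² = 98
Sxx = Σx² − (Σx)²/n = 98 − 81 = 17
Sxy = Σxy − (Σx)(Σy)/n = 61 − 58.5 = 2.5
b = Sxy/Sxx = 2.5/17 = 0.147059

0.147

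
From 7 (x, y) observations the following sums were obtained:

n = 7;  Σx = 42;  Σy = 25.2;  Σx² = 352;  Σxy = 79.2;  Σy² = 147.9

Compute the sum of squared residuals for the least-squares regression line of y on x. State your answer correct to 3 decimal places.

Sxx = Σx² − (Σx)²/n = 352 − 252 = 100
Sxy = Σxy − (Σx)(Σy)/n = 79.2 − 151.2 = -72
Syy = Σy² − (Σy)²/n = 147.9 − 90.72 = 57.18
b = Sxy/Sxx = -72/100 = -0.72
SSE = Syy − b·Sxy = 57.18 − (-0.72)·(-72) = 5.34

5.340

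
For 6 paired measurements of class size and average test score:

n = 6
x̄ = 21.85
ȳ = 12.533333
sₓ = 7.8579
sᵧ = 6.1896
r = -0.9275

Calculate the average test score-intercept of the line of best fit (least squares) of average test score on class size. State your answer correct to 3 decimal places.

28.497

b = r · sᵧ/sₓ = -0.9275 · 6.1896/7.8579 = -0.730584
a = ȳ − b·x̄ = 12.533333 − (-0.730584)·21.85 = 28.496588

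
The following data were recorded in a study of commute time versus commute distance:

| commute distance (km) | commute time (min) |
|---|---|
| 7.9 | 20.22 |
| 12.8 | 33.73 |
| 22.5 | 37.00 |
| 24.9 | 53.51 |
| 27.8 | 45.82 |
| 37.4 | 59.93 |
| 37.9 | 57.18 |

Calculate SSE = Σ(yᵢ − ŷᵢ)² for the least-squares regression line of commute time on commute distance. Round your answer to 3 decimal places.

n = 7, Σx = 171.2, Σy = 307.39, Σxy = 8438.681, Σx² = 4960.52, Σy² = 14739.5111
Sxx = Σx² − (Σx)²/n = 4960.52 − 4187.062857 = 773.457143
Sxy = Σxy − (Σx)(Σy)/n = 8438.681 − 7517.881143 = 920.799857
Syy = Σy² − (Σy)²/n = 14739.5111 − 13498.373157 = 1241.137943
b = Sxy/Sxx = 920.799857/773.457143 = 1.190499
SSE = Syy − b·Sxy = 1241.137943 − 1.190499·920.799857 = 144.926750

144.927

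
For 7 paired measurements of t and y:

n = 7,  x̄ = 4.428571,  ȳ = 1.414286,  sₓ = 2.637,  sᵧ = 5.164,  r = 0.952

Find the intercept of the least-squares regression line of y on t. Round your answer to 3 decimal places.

-6.842

b = r · sᵧ/sₓ = 0.952 · 5.164/2.637 = 1.864288
a = ȳ − b·x̄ = 1.414286 − 1.864288·4.428571 = -6.841847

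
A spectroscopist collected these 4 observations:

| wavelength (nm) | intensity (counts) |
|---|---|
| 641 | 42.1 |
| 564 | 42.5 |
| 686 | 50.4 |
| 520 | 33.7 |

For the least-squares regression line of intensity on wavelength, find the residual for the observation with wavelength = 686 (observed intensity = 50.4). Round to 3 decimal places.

1.410

n = 4, Σx = 2411, Σy = 168.7, Σxy = 103054.5, Σx² = 1469973
Sxx = Σx² − (Σx)²/n = 1469973 − 1453230.25 = 16742.75
Sxy = Σxy − (Σx)(Σy)/n = 103054.5 − 101683.925 = 1370.575
b = Sxy/Sxx = 1370.575/16742.75 = 0.081861
a = ȳ − b·x̄ = 42.175 − 0.081861·602.75 = -7.166600
ŷ(686) = -7.166600 + 0.081861·686 = 48.989912
residual = y − ŷ = 50.4 − 48.989912 = 1.410088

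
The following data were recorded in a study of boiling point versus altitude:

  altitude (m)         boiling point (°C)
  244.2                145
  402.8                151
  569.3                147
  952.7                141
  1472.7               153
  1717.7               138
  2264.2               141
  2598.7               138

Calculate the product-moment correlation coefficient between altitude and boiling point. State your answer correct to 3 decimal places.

-0.571

n = 8, Σx = 10222.3, Σy = 1154, Σxy = 1454488.1, Σx² = 18452803.17, Σy² = 166694
Sxx = Σx² − (Σx)²/n = 18452803.17 − 13061927.16125 = 5390876.00875
Sxy = Σxy − (Σx)(Σy)/n = 1454488.1 − 1474566.775 = -20078.675
Syy = Σy² − (Σy)²/n = 166694 − 166464.5 = 229.5
r = Sxy/√(Sxx·Syy) = -20078.675/√(1237206044.008125) = -20078.675/35173.939842 = -0.570840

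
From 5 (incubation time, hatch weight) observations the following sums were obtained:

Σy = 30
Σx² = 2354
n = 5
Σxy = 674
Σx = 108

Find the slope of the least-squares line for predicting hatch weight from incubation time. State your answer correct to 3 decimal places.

Sxx = Σx² − (Σx)²/n = 2354 − 2332.8 = 21.2
Sxy = Σxy − (Σx)(Σy)/n = 674 − 648 = 26
b = Sxy/Sxx = 26/21.2 = 1.226415

1.226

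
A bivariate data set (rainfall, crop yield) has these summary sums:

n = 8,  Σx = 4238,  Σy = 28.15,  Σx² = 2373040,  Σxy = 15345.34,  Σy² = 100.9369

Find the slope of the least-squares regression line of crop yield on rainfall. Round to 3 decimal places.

Sxx = Σx² − (Σx)²/n = 2373040 − 2245080.5 = 127959.5
Sxy = Σxy − (Σx)(Σy)/n = 15345.34 − 14912.4625 = 432.8775
b = Sxy/Sxx = 432.8775/127959.5 = 0.003383

0.003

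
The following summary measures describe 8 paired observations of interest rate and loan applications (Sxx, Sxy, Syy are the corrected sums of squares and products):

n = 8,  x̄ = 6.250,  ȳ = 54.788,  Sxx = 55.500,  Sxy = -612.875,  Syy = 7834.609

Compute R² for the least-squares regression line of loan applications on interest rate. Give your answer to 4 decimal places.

R² = Sxy²/(Sxx·Syy) = (-612.875)²/(55.5·7834.609) = 0.863840

0.8638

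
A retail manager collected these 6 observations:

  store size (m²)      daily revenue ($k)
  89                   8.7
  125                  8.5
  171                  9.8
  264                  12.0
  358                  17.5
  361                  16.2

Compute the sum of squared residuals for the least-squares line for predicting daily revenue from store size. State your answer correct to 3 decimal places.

n = 6, Σx = 1368, Σy = 72.7, Σxy = 18793.8, Σx² = 380968, Σy² = 956.67
Sxx = Σx² − (Σx)²/n = 380968 − 311904 = 69064
Sxy = Σxy − (Σx)(Σy)/n = 18793.8 − 16575.6 = 2218.2
Syy = Σy² − (Σy)²/n = 956.67 − 880.881667 = 75.788333
b = Sxy/Sxx = 2218.2/69064 = 0.032118
SSE = Syy − b·Sxy = 75.788333 − 0.032118·2218.2 = 4.544107

4.544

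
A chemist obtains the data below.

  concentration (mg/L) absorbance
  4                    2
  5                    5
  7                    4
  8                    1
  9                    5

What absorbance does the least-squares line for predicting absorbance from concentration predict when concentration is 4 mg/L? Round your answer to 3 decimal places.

n = 5, Σx = 33, Σy = 17, Σxy = 114, Σx² = 235
Sxx = Σx² − (Σx)²/n = 235 − 217.8 = 17.2
Sxy = Σxy − (Σx)(Σy)/n = 114 − 112.2 = 1.8
b = Sxy/Sxx = 1.8/17.2 = 0.104651
a = ȳ − b·x̄ = 3.4 − 0.104651·6.6 = 2.709302
ŷ(4) = a + b·4 = 2.709302 + 0.104651·4 = 3.127907

3.128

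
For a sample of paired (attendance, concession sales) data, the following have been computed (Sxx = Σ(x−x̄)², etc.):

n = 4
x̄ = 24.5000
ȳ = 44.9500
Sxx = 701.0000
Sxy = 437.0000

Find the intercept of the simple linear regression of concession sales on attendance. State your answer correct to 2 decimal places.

b = Sxy/Sxx = 437/701 = 0.623395
a = ȳ − b·x̄ = 44.95 − 0.623395·24.5 = 29.676819

29.68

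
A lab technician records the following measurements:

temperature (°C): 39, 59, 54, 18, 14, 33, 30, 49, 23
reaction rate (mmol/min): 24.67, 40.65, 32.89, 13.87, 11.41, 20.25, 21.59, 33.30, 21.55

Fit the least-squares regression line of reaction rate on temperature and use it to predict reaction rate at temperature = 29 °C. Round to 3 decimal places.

n = 9, Σx = 319, Σy = 220.18, Σxy = 8989.24, Σx² = 13357
Sxx = Σx² − (Σx)²/n = 13357 − 11306.777778 = 2050.222222
Sxy = Σxy − (Σx)(Σy)/n = 8989.24 − 7804.157778 = 1185.082222
b = Sxy/Sxx = 1185.082222/2050.222222 = 0.578026
a = ȳ − b·x̄ = 24.464444 − 0.578026·35.444444 = 3.976626
ŷ(29) = a + b·29 = 3.976626 + 0.578026·29 = 20.739387

20.739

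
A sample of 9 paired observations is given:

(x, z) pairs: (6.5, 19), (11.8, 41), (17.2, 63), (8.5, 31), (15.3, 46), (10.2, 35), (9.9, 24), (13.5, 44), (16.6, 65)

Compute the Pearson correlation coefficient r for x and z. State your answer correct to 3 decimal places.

n = 9, Σx = 109.5, Σy = 368, Σxy = 4925.8, Σx² = 1443.53, Σy² = 17050
Sxx = Σx² − (Σx)²/n = 1443.53 − 1332.25 = 111.28
Sxy = Σxy − (Σx)(Σy)/n = 4925.8 − 4477.333333 = 448.466667
Syy = Σy² − (Σy)²/n = 17050 − 15047.111111 = 2002.888889
r = Sxy/√(Sxx·Syy) = 448.466667/√(222881.475556) = 448.466667/472.103247 = 0.949933

0.950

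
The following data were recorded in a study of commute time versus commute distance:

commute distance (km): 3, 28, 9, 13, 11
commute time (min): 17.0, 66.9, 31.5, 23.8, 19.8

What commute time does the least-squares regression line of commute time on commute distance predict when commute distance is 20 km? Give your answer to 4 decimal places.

n = 5, Σx = 64, Σy = 159, Σxy = 2734.9, Σx² = 1164
Sxx = Σx² − (Σx)²/n = 1164 − 819.2 = 344.8
Sxy = Σxy − (Σx)(Σy)/n = 2734.9 − 2035.2 = 699.7
b = Sxy/Sxx = 699.7/344.8 = 2.029292
a = ȳ − b·x̄ = 31.8 − 2.029292·12.8 = 5.825058
ŷ(20) = a + b·20 = 5.825058 + 2.029292·20 = 46.410905

46.4109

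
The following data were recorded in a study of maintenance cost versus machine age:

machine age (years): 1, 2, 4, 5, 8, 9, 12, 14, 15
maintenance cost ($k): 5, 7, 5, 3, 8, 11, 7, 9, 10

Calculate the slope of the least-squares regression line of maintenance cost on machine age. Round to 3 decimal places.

0.338

n = 9, Σx = 70, Σy = 65, Σxy = 577, Σx² = 756
Sxx = Σx² − (Σx)²/n = 756 − 544.444444 = 211.555556
Sxy = Σxy − (Σx)(Σy)/n = 577 − 505.555556 = 71.444444
b = Sxy/Sxx = 71.444444/211.555556 = 0.337710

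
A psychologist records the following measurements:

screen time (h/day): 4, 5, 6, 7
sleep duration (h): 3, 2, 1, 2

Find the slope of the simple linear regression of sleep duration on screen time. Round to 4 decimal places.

-0.4000

n = 4, Σx = 22, Σy = 8, Σxy = 42, Σx² = 126
Sxx = Σx² − (Σx)²/n = 126 − 121 = 5
Sxy = Σxy − (Σx)(Σy)/n = 42 − 44 = -2
b = Sxy/Sxx = -2/5 = -0.4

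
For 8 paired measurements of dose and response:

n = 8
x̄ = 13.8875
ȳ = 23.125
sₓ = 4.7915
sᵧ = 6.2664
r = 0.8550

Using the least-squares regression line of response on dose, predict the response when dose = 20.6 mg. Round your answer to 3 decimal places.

b = r · sᵧ/sₓ = 0.855 · 6.2664/4.7915 = 1.118183
a = ȳ − b·x̄ = 23.125 − 1.118183·13.8875 = 7.596239
ŷ(20.6) = a + b·20.6 = 7.596239 + 1.118183·20.6 = 30.630801

30.631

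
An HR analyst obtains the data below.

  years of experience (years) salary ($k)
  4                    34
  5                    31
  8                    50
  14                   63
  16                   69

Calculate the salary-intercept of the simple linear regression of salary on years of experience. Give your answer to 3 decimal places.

n = 5, Σx = 47, Σy = 247, Σxy = 2677, Σx² = 557
Sxx = Σx² − (Σx)²/n = 557 − 441.8 = 115.2
Sxy = Σxy − (Σx)(Σy)/n = 2677 − 2321.8 = 355.2
b = Sxy/Sxx = 355.2/115.2 = 3.083333
a = ȳ − b·x̄ = 49.4 − 3.083333·9.4 = 20.416667

20.417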